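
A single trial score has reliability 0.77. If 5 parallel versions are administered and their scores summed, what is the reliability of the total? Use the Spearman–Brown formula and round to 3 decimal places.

0.944

ρ_k = kρ / (1 + (k−1)ρ) = 5·0.77 / (1 + 4·0.77) = 3.850 / 4.080 = 0.944.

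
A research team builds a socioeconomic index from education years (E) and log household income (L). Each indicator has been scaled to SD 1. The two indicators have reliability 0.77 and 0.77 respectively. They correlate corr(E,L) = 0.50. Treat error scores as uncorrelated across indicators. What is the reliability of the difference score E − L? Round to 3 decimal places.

0.540

Var(E−L) = 1 + 1 − 2·0.50 = 2 − 1 = 1.
Under uncorrelated errors the observed covariances equal the true-score covariances, so only the own-variance terms attenuate.
True-score variance = [0.77 + 0.77] − 1 = 1.54 − 1 = 0.54.
Reliability = 0.54 / 1 = 0.540.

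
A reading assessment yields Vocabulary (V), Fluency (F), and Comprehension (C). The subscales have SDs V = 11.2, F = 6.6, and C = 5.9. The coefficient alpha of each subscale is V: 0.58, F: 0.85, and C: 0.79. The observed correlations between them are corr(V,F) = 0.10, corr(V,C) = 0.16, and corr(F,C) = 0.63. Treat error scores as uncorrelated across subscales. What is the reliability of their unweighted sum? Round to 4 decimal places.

0.7696

Var(V+F+C) = 11.2² + 6.6² + 5.9² + 2·[11.2·6.6·0.10 + 11.2·5.9·0.16 + 6.6·5.9·0.63] = 203.81 + 84.994 = 288.804.
Because errors are independent across components, Cov(Tᵢ,Tⱼ) = Cov(Xᵢ,Xⱼ); the off-diagonal part of the true-score variance is the same as above.
True-score variance = [11.2²·0.58 + 6.6²·0.85 + 5.9²·0.79] + 84.994 = 137.281 + 84.994 = 222.275.
Reliability = 222.275 / 288.804 = 0.7696.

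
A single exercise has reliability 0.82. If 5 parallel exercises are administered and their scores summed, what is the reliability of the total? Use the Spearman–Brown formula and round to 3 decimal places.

0.958

ρ_k = kρ / (1 + (k−1)ρ) = 5·0.82 / (1 + 4·0.82) = 4.100 / 4.280 = 0.958.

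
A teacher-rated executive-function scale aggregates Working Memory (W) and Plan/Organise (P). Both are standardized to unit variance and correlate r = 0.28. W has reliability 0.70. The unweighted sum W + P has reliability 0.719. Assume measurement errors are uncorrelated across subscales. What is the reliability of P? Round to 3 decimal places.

0.581

Var(W+P) = 2 + 2·0.28 = 2.560.
True-score variance = ρ_W + ρ_P + 2·0.28, so 0.719 = (0.70 + ρ_P + 0.56) / 2.560.
ρ_P = 0.719·2.560 − 0.70 − 0.56 = 0.581.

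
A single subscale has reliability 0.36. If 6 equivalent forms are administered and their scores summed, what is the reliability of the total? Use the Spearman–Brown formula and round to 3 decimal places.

ρ_k = kρ / (1 + (k−1)ρ) = 6·0.36 / (1 + 5·0.36) = 2.160 / 2.800 = 0.771.

0.771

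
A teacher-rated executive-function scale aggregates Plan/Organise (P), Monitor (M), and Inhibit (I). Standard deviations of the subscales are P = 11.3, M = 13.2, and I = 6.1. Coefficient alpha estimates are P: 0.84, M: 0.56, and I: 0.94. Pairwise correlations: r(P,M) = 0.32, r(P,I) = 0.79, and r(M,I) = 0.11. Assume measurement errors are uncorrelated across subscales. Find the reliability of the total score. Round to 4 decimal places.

0.8230

Var(P+M+I) = 11.3² + 13.2² + 6.1² + 2·[11.3·13.2·0.32 + 11.3·6.1·0.79 + 13.2·6.1·0.11] = 339.14 + 222.086 = 561.226.
Because errors are independent across components, Cov(Tᵢ,Tⱼ) = Cov(Xᵢ,Xⱼ); the off-diagonal part of the true-score variance is the same as above.
True-score variance = [11.3²·0.84 + 13.2²·0.56 + 6.1²·0.94] + 222.086 = 239.811 + 222.086 = 461.898.
Reliability = 461.898 / 561.226 = 0.8230.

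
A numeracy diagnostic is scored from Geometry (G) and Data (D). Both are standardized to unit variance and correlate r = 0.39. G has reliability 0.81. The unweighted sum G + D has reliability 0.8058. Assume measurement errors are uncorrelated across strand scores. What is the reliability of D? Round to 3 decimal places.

0.650

Var(G+D) = 2 + 2·0.39 = 2.780.
True-score variance = ρ_G + ρ_D + 2·0.39, so 0.8058 = (0.81 + ρ_D + 0.78) / 2.780.
ρ_D = 0.8058·2.780 − 0.81 − 0.78 = 0.650.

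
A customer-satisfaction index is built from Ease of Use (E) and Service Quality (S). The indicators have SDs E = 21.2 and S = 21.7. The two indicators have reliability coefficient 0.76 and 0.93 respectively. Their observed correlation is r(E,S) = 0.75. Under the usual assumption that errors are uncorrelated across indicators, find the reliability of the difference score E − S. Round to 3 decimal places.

Var(E−S) = 21.2² + 21.7² − 2·21.2·21.7·0.75 = 920.33 − 690.06 = 230.27.
Under uncorrelated errors the observed covariances equal the true-score covariances, so only the own-variance terms attenuate.
True-score variance = [21.2²·0.76 + 21.7²·0.93] − 690.06 = 779.502 − 690.06 = 89.4421.
Reliability = 89.4421 / 230.27 = 0.388.

0.388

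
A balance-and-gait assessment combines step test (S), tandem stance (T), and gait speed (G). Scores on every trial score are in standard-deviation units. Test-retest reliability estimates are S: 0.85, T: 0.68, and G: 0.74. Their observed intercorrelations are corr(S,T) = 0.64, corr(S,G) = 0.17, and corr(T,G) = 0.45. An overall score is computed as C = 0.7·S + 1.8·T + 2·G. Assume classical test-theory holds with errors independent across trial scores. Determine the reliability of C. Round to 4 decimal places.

Var(C) = 0.7² + 1.8² + 2² + 2·[1.26·0.64 + 1.4·0.17 + 3.6·0.45] = 7.73 + 5.3288 = 13.0588.
Under uncorrelated errors the observed covariances equal the true-score covariances, so only the own-variance terms attenuate.
True-score variance = [0.7²·0.85 + 1.8²·0.68 + 2²·0.74] + 5.3288 = 5.5797 + 5.3288 = 10.9085.
Reliability = 10.9085 / 13.0588 = 0.8353.

0.8353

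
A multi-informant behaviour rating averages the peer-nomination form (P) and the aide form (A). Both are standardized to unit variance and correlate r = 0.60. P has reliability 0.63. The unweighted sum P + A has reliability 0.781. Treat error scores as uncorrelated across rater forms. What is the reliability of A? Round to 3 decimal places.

Var(P+A) = 2 + 2·0.60 = 3.200.
True-score variance = ρ_P + ρ_A + 2·0.60, so 0.781 = (0.63 + ρ_A + 1.20) / 3.200.
ρ_A = 0.781·3.200 − 0.63 − 1.20 = 0.669.

0.669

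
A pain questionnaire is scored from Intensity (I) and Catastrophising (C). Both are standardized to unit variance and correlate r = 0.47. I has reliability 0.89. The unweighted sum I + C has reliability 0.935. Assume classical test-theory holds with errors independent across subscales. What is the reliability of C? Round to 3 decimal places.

Var(I+C) = 2 + 2·0.47 = 2.940.
True-score variance = ρ_I + ρ_C + 2·0.47, so 0.935 = (0.89 + ρ_C + 0.94) / 2.940.
ρ_C = 0.935·2.940 − 0.89 − 0.94 = 0.919.

0.919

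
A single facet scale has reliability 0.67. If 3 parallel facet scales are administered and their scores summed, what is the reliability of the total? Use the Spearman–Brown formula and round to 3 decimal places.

ρ_k = kρ / (1 + (k−1)ρ) = 3·0.67 / (1 + 2·0.67) = 2.010 / 2.340 = 0.859.

0.859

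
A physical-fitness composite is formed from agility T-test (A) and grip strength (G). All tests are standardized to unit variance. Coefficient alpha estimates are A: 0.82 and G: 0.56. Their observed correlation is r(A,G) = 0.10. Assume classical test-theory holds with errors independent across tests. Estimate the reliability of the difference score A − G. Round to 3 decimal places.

Var(A−G) = 1 + 1 − 2·0.10 = 2 − 0.2 = 1.8.
With uncorrelated errors the cross-covariances are all true-score covariance, so they carry over unchanged; only the diagonal terms shrink to ρᵢσᵢ².
True-score variance = [0.82 + 0.56] − 0.2 = 1.38 − 0.2 = 1.18.
Reliability = 1.18 / 1.8 = 0.656.

0.656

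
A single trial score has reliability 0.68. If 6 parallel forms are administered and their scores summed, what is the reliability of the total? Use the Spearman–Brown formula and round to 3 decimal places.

ρ_k = kρ / (1 + (k−1)ρ) = 6·0.68 / (1 + 5·0.68) = 4.080 / 4.400 = 0.927.

0.927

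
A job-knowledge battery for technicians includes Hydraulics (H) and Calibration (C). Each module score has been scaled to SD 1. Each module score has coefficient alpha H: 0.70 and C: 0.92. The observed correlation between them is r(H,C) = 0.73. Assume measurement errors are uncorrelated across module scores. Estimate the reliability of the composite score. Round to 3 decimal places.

0.890

Var(H+C) = 2 + 2·[0.73] = 2 + 1.46 = 3.46.
With uncorrelated errors the cross-covariances are all true-score covariance, so they carry over unchanged; only the diagonal terms shrink to ρᵢσᵢ².
True-score variance = [0.70 + 0.92] + 1.46 = 1.62 + 1.46 = 3.08.
Reliability = 3.08 / 3.46 = 0.890.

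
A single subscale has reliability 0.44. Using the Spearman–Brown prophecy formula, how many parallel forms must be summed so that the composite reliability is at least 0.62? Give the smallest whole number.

k ≥ ρ*(1−ρ₁)/(ρ₁(1−ρ*)) = 0.62·0.56 / (0.44·0.38) = 2.077.
Smallest integer k = 3.

3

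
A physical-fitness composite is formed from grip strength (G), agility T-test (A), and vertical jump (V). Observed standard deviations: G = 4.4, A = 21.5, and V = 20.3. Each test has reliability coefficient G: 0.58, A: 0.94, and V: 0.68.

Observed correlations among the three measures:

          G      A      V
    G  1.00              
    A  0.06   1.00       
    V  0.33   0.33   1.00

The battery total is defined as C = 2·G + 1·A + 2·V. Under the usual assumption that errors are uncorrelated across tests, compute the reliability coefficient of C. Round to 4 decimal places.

0.8056

Var(C) = 2²·4.4² + 21.5² + 2²·20.3² + 2·[2·4.4·21.5·0.06 + 4·4.4·20.3·0.33 + 2·21.5·20.3·0.33] = 2188.05 + 834.623 = 3022.67.
Because errors are independent across components, Cov(Tᵢ,Tⱼ) = Cov(Xᵢ,Xⱼ); the off-diagonal part of the true-score variance is the same as above.
True-score variance = [2²·4.4²·0.58 + 21.5²·0.94 + 2²·20.3²·0.68] + 834.623 = 1600.32 + 834.623 = 2434.94.
Reliability = 2434.94 / 3022.67 = 0.8056.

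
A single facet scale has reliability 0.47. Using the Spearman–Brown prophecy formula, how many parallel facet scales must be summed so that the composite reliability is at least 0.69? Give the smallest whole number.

k ≥ ρ*(1−ρ₁)/(ρ₁(1−ρ*)) = 0.69·0.53 / (0.47·0.31) = 2.510.
Smallest integer k = 3.

3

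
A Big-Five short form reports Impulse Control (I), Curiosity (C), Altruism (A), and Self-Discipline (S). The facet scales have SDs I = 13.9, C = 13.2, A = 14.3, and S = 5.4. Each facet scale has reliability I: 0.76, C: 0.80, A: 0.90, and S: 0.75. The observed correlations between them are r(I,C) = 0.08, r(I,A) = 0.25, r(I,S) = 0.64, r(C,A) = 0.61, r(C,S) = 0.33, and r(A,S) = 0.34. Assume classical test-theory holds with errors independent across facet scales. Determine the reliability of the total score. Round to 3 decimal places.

0.906

Var(I+C+A+S) = 13.9² + 13.2² + 14.3² + 5.4² + 2·[13.9·13.2·0.08 + 13.9·14.3·0.25 + 13.9·5.4·0.64 + 13.2·14.3·0.61 + 13.2·5.4·0.33 + 14.3·5.4·0.34] = 601.1 + 554.66 = 1155.76.
Under uncorrelated errors the observed covariances equal the true-score covariances, so only the own-variance terms attenuate.
True-score variance = [13.9²·0.76 + 13.2²·0.80 + 14.3²·0.90 + 5.4²·0.75] + 554.66 = 492.143 + 554.66 = 1046.8.
Reliability = 1046.8 / 1155.76 = 0.906.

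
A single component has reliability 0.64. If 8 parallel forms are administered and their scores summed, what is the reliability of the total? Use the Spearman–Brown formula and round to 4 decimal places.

0.9343

ρ_k = kρ / (1 + (k−1)ρ) = 8·0.64 / (1 + 7·0.64) = 5.120 / 5.480 = 0.9343.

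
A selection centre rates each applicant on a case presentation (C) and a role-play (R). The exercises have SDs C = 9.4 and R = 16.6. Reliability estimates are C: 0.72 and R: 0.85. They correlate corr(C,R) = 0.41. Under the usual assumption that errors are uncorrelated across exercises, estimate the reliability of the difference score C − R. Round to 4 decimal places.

Var(C−R) = 9.4² + 16.6² − 2·9.4·16.6·0.41 = 363.92 − 127.953 = 235.967.
With uncorrelated errors the cross-covariances are all true-score covariance, so they carry over unchanged; only the diagonal terms shrink to ρᵢσᵢ².
True-score variance = [9.4²·0.72 + 16.6²·0.85] − 127.953 = 297.845 − 127.953 = 169.892.
Reliability = 169.892 / 235.967 = 0.7200.

0.7200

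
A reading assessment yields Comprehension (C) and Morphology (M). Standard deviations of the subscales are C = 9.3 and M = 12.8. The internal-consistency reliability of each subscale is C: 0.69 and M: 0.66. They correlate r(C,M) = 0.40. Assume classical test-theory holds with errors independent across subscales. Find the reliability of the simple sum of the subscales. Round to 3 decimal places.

0.761

Var(C+M) = 9.3² + 12.8² + 2·[9.3·12.8·0.40] = 250.33 + 95.232 = 345.562.
Because errors are independent across components, Cov(Tᵢ,Tⱼ) = Cov(Xᵢ,Xⱼ); the off-diagonal part of the true-score variance is the same as above.
True-score variance = [9.3²·0.69 + 12.8²·0.66] + 95.232 = 167.813 + 95.232 = 263.045.
Reliability = 263.045 / 345.562 = 0.761.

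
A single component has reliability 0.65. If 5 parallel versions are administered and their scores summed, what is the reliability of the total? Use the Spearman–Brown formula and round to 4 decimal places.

0.9028

ρ_k = kρ / (1 + (k−1)ρ) = 5·0.65 / (1 + 4·0.65) = 3.250 / 3.600 = 0.9028.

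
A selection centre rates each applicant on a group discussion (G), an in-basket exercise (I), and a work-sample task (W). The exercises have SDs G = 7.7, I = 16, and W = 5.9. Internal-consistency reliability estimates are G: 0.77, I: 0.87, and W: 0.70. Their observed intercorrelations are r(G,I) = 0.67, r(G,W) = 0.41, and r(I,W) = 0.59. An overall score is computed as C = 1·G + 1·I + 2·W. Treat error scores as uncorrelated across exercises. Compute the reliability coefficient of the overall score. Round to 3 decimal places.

Var(C) = 7.7² + 16² + 2²·5.9² + 2·[7.7·16·0.67 + 2·7.7·5.9·0.41 + 2·16·5.9·0.59] = 454.53 + 462.377 = 916.907.
Under uncorrelated errors the observed covariances equal the true-score covariances, so only the own-variance terms attenuate.
True-score variance = [7.7²·0.77 + 16²·0.87 + 2²·5.9²·0.70] + 462.377 = 365.841 + 462.377 = 828.218.
Reliability = 828.218 / 916.907 = 0.903.

0.903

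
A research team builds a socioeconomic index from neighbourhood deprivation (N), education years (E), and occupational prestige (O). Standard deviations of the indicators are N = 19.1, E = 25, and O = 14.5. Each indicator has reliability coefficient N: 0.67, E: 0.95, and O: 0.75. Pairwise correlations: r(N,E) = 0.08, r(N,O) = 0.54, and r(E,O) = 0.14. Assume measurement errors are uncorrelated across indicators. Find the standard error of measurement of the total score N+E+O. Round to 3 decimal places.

Var(total) = 1200.06 + 477.006 = 1677.07.
True-score variance = 995.86 + 477.006 = 1472.87, so reliability = 0.8782.
Error variance = 1677.07 − 1472.87 = 204.2; SEM = √204.2 = 14.290.

14.290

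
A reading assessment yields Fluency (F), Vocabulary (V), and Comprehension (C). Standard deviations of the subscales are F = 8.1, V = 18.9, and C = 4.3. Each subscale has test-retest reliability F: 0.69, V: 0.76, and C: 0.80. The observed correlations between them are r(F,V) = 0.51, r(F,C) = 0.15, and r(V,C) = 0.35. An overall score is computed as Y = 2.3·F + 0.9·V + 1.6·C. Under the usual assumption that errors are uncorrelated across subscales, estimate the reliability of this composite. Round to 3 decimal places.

Var(Y) = 2.3²·8.1² + 0.9²·18.9² + 1.6²·4.3² + 2·[2.07·8.1·18.9·0.51 + 3.68·8.1·4.3·0.15 + 1.44·18.9·4.3·0.35] = 683.751 + 443.607 = 1127.36.
Because errors are independent across components, Cov(Tᵢ,Tⱼ) = Cov(Xᵢ,Xⱼ); the off-diagonal part of the true-score variance is the same as above.
True-score variance = [2.3²·8.1²·0.69 + 0.9²·18.9²·0.76 + 1.6²·4.3²·0.80] + 443.607 = 497.249 + 443.607 = 940.856.
Reliability = 940.856 / 1127.36 = 0.835.

0.835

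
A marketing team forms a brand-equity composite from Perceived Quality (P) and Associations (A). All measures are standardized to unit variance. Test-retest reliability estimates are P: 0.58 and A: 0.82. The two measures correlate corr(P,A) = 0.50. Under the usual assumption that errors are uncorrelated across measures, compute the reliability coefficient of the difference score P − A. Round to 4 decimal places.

Var(P−A) = 1 + 1 − 2·0.50 = 2 − 1 = 1.
With uncorrelated errors the cross-covariances are all true-score covariance, so they carry over unchanged; only the diagonal terms shrink to ρᵢσᵢ².
True-score variance = [0.58 + 0.82] − 1 = 1.4 − 1 = 0.4.
Reliability = 0.4 / 1 = 0.4000.

0.4000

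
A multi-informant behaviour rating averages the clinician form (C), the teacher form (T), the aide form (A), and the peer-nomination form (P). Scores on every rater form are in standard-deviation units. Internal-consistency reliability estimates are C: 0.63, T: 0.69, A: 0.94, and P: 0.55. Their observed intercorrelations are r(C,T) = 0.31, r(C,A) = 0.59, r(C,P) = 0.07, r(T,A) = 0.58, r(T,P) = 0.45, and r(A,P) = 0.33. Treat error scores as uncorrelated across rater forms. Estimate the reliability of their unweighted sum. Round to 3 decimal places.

Var(C+T+A+P) = 4 + 2·[0.31 + 0.59 + 0.07 + 0.58 + 0.45 + 0.33] = 4 + 4.66 = 8.66.
Because errors are independent across components, Cov(Tᵢ,Tⱼ) = Cov(Xᵢ,Xⱼ); the off-diagonal part of the true-score variance is the same as above.
True-score variance = [0.63 + 0.69 + 0.94 + 0.55] + 4.66 = 2.81 + 4.66 = 7.47.
Reliability = 7.47 / 8.66 = 0.863.

0.863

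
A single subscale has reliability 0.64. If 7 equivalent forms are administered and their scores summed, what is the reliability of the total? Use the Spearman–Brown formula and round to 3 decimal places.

ρ_k = kρ / (1 + (k−1)ρ) = 7·0.64 / (1 + 6·0.64) = 4.480 / 4.840 = 0.926.

0.926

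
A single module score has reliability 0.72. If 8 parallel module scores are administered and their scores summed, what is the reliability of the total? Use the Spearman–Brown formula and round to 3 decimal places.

0.954

ρ_k = kρ / (1 + (k−1)ρ) = 8·0.72 / (1 + 7·0.72) = 5.760 / 6.040 = 0.954.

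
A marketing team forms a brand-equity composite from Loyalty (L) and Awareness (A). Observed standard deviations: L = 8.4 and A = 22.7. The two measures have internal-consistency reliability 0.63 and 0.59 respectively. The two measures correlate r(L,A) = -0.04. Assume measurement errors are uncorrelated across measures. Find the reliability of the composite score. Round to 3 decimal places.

Var(L+A) = 8.4² + 22.7² + 2·[8.4·22.7·(-0.04)] = 585.85 − 15.2544 = 570.596.
With uncorrelated errors the cross-covariances are all true-score covariance, so they carry over unchanged; only the diagonal terms shrink to ρᵢσᵢ².
True-score variance = [8.4²·0.63 + 22.7²·0.59] − 15.2544 = 348.474 − 15.2544 = 333.22.
Reliability = 333.22 / 570.596 = 0.584.

0.584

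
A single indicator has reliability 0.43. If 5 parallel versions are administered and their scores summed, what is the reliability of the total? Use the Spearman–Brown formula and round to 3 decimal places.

0.790

ρ_k = kρ / (1 + (k−1)ρ) = 5·0.43 / (1 + 4·0.43) = 2.150 / 2.720 = 0.790.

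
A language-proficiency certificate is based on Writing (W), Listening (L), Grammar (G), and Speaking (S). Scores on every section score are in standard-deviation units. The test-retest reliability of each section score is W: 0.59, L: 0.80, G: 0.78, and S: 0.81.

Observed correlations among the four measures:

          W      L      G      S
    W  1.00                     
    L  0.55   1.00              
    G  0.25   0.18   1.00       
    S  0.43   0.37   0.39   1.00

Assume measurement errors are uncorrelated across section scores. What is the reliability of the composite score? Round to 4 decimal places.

Var(W+L+G+S) = 4 + 2·[0.55 + 0.25 + 0.43 + 0.18 + 0.37 + 0.39] = 4 + 4.34 = 8.34.
With uncorrelated errors the cross-covariances are all true-score covariance, so they carry over unchanged; only the diagonal terms shrink to ρᵢσᵢ².
True-score variance = [0.59 + 0.80 + 0.78 + 0.81] + 4.34 = 2.98 + 4.34 = 7.32.
Reliability = 7.32 / 8.34 = 0.8777.

0.8777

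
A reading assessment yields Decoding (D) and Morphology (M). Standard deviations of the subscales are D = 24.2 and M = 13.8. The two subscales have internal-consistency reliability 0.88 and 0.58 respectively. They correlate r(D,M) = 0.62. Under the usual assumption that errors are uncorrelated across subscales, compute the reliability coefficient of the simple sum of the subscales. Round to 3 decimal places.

0.874

Var(D+M) = 24.2² + 13.8² + 2·[24.2·13.8·0.62] = 776.08 + 414.11 = 1190.19.
With uncorrelated errors the cross-covariances are all true-score covariance, so they carry over unchanged; only the diagonal terms shrink to ρᵢσᵢ².
True-score variance = [24.2²·0.88 + 13.8²·0.58] + 414.11 = 625.818 + 414.11 = 1039.93.
Reliability = 1039.93 / 1190.19 = 0.874.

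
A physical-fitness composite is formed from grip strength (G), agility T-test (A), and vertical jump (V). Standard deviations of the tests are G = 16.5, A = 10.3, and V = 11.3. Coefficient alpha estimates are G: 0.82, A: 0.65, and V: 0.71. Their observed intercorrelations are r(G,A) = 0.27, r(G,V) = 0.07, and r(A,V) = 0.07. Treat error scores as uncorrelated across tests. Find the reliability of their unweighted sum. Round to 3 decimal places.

0.808

Var(G+A+V) = 16.5² + 10.3² + 11.3² + 2·[16.5·10.3·0.27 + 16.5·11.3·0.07 + 10.3·11.3·0.07] = 506.03 + 134.171 = 640.201.
Under uncorrelated errors the observed covariances equal the true-score covariances, so only the own-variance terms attenuate.
True-score variance = [16.5²·0.82 + 10.3²·0.65 + 11.3²·0.71] + 134.171 = 382.863 + 134.171 = 517.034.
Reliability = 517.034 / 640.201 = 0.808.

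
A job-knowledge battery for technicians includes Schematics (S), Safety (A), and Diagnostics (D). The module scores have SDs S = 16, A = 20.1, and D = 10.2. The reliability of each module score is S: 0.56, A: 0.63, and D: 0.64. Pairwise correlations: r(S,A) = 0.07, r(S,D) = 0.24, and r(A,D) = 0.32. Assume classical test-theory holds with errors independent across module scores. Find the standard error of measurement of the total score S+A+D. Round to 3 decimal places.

Var(total) = 764.05 + 254.573 = 1018.62.
True-score variance = 464.472 + 254.573 = 719.045, so reliability = 0.7059.
Error variance = 1018.62 − 719.045 = 299.578; SEM = √299.578 = 17.308.

17.308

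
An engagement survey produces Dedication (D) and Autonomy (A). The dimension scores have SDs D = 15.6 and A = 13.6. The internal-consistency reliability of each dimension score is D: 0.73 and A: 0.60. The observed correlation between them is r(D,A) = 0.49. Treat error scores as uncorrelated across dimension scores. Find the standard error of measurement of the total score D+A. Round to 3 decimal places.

11.819

Var(total) = 428.32 + 207.917 = 636.237.
True-score variance = 288.629 + 207.917 = 496.546, so reliability = 0.7804.
Error variance = 636.237 − 496.546 = 139.691; SEM = √139.691 = 11.819.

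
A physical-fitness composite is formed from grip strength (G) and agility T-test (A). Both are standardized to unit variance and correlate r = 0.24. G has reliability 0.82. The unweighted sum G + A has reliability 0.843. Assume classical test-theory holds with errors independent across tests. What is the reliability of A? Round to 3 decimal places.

Var(G+A) = 2 + 2·0.24 = 2.480.
True-score variance = ρ_G + ρ_A + 2·0.24, so 0.843 = (0.82 + ρ_A + 0.48) / 2.480.
ρ_A = 0.843·2.480 − 0.82 − 0.48 = 0.791.

0.791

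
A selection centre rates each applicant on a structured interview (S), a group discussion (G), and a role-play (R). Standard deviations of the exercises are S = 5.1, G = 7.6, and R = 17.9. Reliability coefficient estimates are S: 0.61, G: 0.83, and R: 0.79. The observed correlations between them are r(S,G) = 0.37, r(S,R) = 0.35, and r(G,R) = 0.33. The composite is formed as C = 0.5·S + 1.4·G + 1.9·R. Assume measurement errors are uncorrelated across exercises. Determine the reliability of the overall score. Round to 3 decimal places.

0.834

Var(C) = 0.5²·5.1² + 1.4²·7.6² + 1.9²·17.9² + 2·[0.7·5.1·7.6·0.37 + 0.95·5.1·17.9·0.35 + 2.66·7.6·17.9·0.33] = 1276.39 + 319.617 = 1596.01.
Because errors are independent across components, Cov(Tᵢ,Tⱼ) = Cov(Xᵢ,Xⱼ); the off-diagonal part of the true-score variance is the same as above.
True-score variance = [0.5²·5.1²·0.61 + 1.4²·7.6²·0.83 + 1.9²·17.9²·0.79] + 319.617 = 1011.71 + 319.617 = 1331.33.
Reliability = 1331.33 / 1596.01 = 0.834.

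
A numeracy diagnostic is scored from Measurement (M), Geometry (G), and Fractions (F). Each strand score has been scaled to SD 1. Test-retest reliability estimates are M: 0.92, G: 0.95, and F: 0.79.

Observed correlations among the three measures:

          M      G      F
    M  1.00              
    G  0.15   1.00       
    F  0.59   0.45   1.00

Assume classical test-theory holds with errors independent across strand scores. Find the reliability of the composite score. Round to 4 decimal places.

0.9368

Var(M+G+F) = 3 + 2·[0.15 + 0.59 + 0.45] = 3 + 2.38 = 5.38.
Because errors are independent across components, Cov(Tᵢ,Tⱼ) = Cov(Xᵢ,Xⱼ); the off-diagonal part of the true-score variance is the same as above.
True-score variance = [0.92 + 0.95 + 0.79] + 2.38 = 2.66 + 2.38 = 5.04.
Reliability = 5.04 / 5.38 = 0.9368.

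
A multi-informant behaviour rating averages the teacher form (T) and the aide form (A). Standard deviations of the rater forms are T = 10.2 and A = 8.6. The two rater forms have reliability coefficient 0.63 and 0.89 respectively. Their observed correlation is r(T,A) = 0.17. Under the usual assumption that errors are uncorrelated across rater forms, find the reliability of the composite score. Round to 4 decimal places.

0.7756

Var(T+A) = 10.2² + 8.6² + 2·[10.2·8.6·0.17] = 178 + 29.8248 = 207.825.
Under uncorrelated errors the observed covariances equal the true-score covariances, so only the own-variance terms attenuate.
True-score variance = [10.2²·0.63 + 8.6²·0.89] + 29.8248 = 131.37 + 29.8248 = 161.194.
Reliability = 161.194 / 207.825 = 0.7756.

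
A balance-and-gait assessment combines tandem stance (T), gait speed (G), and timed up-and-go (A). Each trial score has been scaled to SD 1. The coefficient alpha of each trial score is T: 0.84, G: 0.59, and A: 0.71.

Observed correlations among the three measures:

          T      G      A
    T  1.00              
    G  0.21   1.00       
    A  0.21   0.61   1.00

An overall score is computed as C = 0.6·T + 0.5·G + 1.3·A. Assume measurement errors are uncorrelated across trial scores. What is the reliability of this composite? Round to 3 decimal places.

Var(C) = 0.6² + 0.5² + 1.3² + 2·[0.3·0.21 + 0.78·0.21 + 0.65·0.61] = 2.3 + 1.2466 = 3.5466.
Under uncorrelated errors the observed covariances equal the true-score covariances, so only the own-variance terms attenuate.
True-score variance = [0.6²·0.84 + 0.5²·0.59 + 1.3²·0.71] + 1.2466 = 1.6498 + 1.2466 = 2.8964.
Reliability = 2.8964 / 3.5466 = 0.817.

0.817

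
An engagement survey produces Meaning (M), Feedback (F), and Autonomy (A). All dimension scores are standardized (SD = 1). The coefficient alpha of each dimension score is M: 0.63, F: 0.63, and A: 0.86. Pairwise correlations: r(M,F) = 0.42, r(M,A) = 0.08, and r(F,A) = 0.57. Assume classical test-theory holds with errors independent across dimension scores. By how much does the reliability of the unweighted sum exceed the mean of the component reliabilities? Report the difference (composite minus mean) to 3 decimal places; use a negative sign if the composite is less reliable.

0.122

Var(sum) = 3 + 2.14 = 5.14; true-score variance = 2.12 + 2.14 = 4.26; composite reliability = 0.8288.
Mean component reliability = 0.7067.
Difference = 0.8288 − 0.7067 = 0.122.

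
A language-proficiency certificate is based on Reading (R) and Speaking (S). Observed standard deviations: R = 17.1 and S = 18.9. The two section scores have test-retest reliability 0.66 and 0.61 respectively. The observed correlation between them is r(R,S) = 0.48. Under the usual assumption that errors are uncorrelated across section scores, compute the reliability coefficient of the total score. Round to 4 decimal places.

0.7513

Var(R+S) = 17.1² + 18.9² + 2·[17.1·18.9·0.48] = 649.62 + 310.262 = 959.882.
Under uncorrelated errors the observed covariances equal the true-score covariances, so only the own-variance terms attenuate.
True-score variance = [17.1²·0.66 + 18.9²·0.61] + 310.262 = 410.889 + 310.262 = 721.151.
Reliability = 721.151 / 959.882 = 0.7513.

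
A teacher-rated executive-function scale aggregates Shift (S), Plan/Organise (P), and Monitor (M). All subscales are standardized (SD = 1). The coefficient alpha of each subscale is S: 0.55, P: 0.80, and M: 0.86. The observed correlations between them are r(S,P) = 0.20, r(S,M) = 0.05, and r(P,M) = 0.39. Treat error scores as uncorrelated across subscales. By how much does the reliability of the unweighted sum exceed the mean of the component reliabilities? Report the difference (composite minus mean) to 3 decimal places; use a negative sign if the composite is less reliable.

Var(sum) = 3 + 1.28 = 4.28; true-score variance = 2.21 + 1.28 = 3.49; composite reliability = 0.8154.
Mean component reliability = 0.7367.
Difference = 0.8154 − 0.7367 = 0.079.

0.079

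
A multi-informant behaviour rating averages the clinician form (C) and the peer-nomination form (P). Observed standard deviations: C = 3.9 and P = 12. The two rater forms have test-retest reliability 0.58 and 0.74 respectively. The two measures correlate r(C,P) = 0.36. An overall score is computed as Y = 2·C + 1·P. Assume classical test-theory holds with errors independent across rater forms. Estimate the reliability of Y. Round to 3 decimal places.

0.769

Var(Y) = 2²·3.9² + 12² + 2·[2·3.9·12·0.36] = 204.84 + 67.392 = 272.232.
Because errors are independent across components, Cov(Tᵢ,Tⱼ) = Cov(Xᵢ,Xⱼ); the off-diagonal part of the true-score variance is the same as above.
True-score variance = [2²·3.9²·0.58 + 12²·0.74] + 67.392 = 141.847 + 67.392 = 209.239.
Reliability = 209.239 / 272.232 = 0.769.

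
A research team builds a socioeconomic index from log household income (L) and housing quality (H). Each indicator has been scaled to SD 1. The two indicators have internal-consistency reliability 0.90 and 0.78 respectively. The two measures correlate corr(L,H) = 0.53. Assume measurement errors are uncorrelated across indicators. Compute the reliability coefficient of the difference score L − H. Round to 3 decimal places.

Var(L−H) = 1 + 1 − 2·0.53 = 2 − 1.06 = 0.94.
Under uncorrelated errors the observed covariances equal the true-score covariances, so only the own-variance terms attenuate.
True-score variance = [0.90 + 0.78] − 1.06 = 1.68 − 1.06 = 0.62.
Reliability = 0.62 / 0.94 = 0.660.

0.660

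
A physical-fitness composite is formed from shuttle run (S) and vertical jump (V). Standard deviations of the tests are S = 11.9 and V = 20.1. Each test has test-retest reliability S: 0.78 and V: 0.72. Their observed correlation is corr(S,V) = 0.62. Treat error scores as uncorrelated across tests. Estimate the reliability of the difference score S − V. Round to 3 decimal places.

Var(S−V) = 11.9² + 20.1² − 2·11.9·20.1·0.62 = 545.62 − 296.596 = 249.024.
With uncorrelated errors the cross-covariances are all true-score covariance, so they carry over unchanged; only the diagonal terms shrink to ρᵢσᵢ².
True-score variance = [11.9²·0.78 + 20.1²·0.72] − 296.596 = 401.343 − 296.596 = 104.747.
Reliability = 104.747 / 249.024 = 0.421.

0.421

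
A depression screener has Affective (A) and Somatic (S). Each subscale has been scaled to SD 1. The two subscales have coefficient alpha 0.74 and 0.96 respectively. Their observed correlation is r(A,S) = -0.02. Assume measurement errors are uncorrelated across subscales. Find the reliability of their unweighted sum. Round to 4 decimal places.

Var(A+S) = 2 + 2·[(-0.02)] = 2 − 0.04 = 1.96.
Under uncorrelated errors the observed covariances equal the true-score covariances, so only the own-variance terms attenuate.
True-score variance = [0.74 + 0.96] − 0.04 = 1.7 − 0.04 = 1.66.
Reliability = 1.66 / 1.96 = 0.8469.

0.8469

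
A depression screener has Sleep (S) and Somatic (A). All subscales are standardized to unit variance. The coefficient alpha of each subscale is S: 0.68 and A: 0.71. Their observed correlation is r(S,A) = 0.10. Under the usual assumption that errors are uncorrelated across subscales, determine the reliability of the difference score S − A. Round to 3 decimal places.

0.661

Var(S−A) = 1 + 1 − 2·0.10 = 2 − 0.2 = 1.8.
With uncorrelated errors the cross-covariances are all true-score covariance, so they carry over unchanged; only the diagonal terms shrink to ρᵢσᵢ².
True-score variance = [0.68 + 0.71] − 0.2 = 1.39 − 0.2 = 1.19.
Reliability = 1.19 / 1.8 = 0.661.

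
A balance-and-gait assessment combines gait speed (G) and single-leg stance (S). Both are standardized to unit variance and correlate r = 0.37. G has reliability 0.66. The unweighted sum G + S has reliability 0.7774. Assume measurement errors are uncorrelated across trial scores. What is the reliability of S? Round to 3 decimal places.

0.730

Var(G+S) = 2 + 2·0.37 = 2.740.
True-score variance = ρ_G + ρ_S + 2·0.37, so 0.7774 = (0.66 + ρ_S + 0.74) / 2.740.
ρ_S = 0.7774·2.740 − 0.66 − 0.74 = 0.730.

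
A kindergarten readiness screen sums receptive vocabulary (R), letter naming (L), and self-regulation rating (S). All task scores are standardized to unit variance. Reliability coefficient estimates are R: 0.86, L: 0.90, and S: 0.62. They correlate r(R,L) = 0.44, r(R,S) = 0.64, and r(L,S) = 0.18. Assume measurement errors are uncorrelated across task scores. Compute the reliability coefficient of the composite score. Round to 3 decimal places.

0.888

Var(R+L+S) = 3 + 2·[0.44 + 0.64 + 0.18] = 3 + 2.52 = 5.52.
Under uncorrelated errors the observed covariances equal the true-score covariances, so only the own-variance terms attenuate.
True-score variance = [0.86 + 0.90 + 0.62] + 2.52 = 2.38 + 2.52 = 4.9.
Reliability = 4.9 / 5.52 = 0.888.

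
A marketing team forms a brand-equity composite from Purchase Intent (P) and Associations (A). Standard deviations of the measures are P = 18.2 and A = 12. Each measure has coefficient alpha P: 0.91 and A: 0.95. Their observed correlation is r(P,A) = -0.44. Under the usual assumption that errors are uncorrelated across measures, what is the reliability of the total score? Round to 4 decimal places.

Var(P+A) = 18.2² + 12² + 2·[18.2·12·(-0.44)] = 475.24 − 192.192 = 283.048.
Under uncorrelated errors the observed covariances equal the true-score covariances, so only the own-variance terms attenuate.
True-score variance = [18.2²·0.91 + 12²·0.95] − 192.192 = 438.228 − 192.192 = 246.036.
Reliability = 246.036 / 283.048 = 0.8692.

0.8692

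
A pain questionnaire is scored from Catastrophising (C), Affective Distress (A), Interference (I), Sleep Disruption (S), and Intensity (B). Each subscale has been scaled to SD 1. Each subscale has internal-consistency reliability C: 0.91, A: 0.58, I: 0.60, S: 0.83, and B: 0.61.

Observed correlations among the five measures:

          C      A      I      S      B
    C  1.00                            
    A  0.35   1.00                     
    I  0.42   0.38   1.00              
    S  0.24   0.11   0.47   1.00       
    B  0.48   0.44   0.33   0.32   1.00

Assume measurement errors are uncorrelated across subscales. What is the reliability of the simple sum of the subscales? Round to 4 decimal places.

0.8783

Var(C+A+I+S+B) = 5 + 2·[0.35 + 0.42 + 0.24 + 0.48 + 0.38 + 0.11 + 0.44 + 0.47 + 0.33 + 0.32] = 5 + 7.08 = 12.08.
With uncorrelated errors the cross-covariances are all true-score covariance, so they carry over unchanged; only the diagonal terms shrink to ρᵢσᵢ².
True-score variance = [0.91 + 0.58 + 0.60 + 0.83 + 0.61] + 7.08 = 3.53 + 7.08 = 10.61.
Reliability = 10.61 / 12.08 = 0.8783.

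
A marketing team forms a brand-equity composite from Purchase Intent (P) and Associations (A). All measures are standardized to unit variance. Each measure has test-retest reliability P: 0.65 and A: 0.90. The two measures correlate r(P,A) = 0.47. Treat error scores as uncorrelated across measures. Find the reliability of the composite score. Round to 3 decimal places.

0.847

Var(P+A) = 2 + 2·[0.47] = 2 + 0.94 = 2.94.
With uncorrelated errors the cross-covariances are all true-score covariance, so they carry over unchanged; only the diagonal terms shrink to ρᵢσᵢ².
True-score variance = [0.65 + 0.90] + 0.94 = 1.55 + 0.94 = 2.49.
Reliability = 2.49 / 2.94 = 0.847.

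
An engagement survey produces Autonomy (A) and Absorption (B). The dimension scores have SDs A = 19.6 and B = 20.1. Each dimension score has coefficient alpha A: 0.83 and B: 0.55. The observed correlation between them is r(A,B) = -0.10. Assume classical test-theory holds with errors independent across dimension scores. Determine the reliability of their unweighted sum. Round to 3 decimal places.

0.652

Var(A+B) = 19.6² + 20.1² + 2·[19.6·20.1·(-0.10)] = 788.17 − 78.792 = 709.378.
With uncorrelated errors the cross-covariances are all true-score covariance, so they carry over unchanged; only the diagonal terms shrink to ρᵢσᵢ².
True-score variance = [19.6²·0.83 + 20.1²·0.55] − 78.792 = 541.058 − 78.792 = 462.266.
Reliability = 462.266 / 709.378 = 0.652.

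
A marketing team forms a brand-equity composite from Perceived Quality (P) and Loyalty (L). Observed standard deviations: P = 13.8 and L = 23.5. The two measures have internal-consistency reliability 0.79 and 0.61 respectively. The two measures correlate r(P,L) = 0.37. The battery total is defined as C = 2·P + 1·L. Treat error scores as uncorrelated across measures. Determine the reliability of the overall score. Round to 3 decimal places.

Var(C) = 2²·13.8² + 23.5² + 2·[2·13.8·23.5·0.37] = 1314.01 + 479.964 = 1793.97.
Under uncorrelated errors the observed covariances equal the true-score covariances, so only the own-variance terms attenuate.
True-score variance = [2²·13.8²·0.79 + 23.5²·0.61] + 479.964 = 938.663 + 479.964 = 1418.63.
Reliability = 1418.63 / 1793.97 = 0.791.

0.791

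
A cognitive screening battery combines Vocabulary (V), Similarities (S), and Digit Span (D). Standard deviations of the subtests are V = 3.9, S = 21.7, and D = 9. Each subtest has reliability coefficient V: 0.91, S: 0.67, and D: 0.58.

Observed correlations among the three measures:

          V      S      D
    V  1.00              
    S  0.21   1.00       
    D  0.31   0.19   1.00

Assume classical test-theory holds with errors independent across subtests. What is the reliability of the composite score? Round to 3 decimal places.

0.727

Var(V+S+D) = 3.9² + 21.7² + 9² + 2·[3.9·21.7·0.21 + 3.9·9·0.31 + 21.7·9·0.19] = 567.1 + 131.521 = 698.621.
With uncorrelated errors the cross-covariances are all true-score covariance, so they carry over unchanged; only the diagonal terms shrink to ρᵢσᵢ².
True-score variance = [3.9²·0.91 + 21.7²·0.67 + 9²·0.58] + 131.521 = 376.317 + 131.521 = 507.838.
Reliability = 507.838 / 698.621 = 0.727.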